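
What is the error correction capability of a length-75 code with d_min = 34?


Correction capability = floor((d-1)/2) = floor((34-1)/2) = 16

16 errors


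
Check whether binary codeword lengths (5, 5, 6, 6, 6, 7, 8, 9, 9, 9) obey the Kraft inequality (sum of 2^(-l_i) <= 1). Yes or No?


Kraft sum = sum(2^(-l_i)) = 0.127, need <= 1. Result: satisfied (a binary prefix-free code with these lengths exists)

Yes


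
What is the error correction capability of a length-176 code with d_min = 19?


Correction capability = floor((d-1)/2) = floor((19-1)/2) = 9

9 errors


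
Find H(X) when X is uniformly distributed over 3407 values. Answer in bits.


H = log2(n) = log2(3407) = 11.7343

11.7343 bits


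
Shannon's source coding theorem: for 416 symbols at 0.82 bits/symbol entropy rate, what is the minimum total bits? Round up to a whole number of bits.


Minimum bits >= n * H = 416 * 0.82 = 341.12, rounded up to a whole number of bits = 342

342 bits


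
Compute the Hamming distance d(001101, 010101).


Count differing positions: . ^ ^ . . . = 2 differences

2


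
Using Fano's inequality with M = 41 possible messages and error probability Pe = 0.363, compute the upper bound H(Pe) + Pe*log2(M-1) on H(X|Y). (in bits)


H(Pe) = -Pe*log2(Pe) - (1-Pe)*log2(1-Pe) = -0.363*log2(0.363) - 0.637*log2(0.637) = 0.530691 + 0.414454 = 0.9451. Pe*log2(M-1) = 0.363*log2(40) = 1.931860. Bound = H(Pe) + Pe*log2(M-1) = 0.530691 + 0.414454 + 1.931860 = 2.877

2.877 bits


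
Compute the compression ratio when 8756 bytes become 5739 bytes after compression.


Ratio = original / compressed = 8756 / 5739 = 1.5257

1.5257


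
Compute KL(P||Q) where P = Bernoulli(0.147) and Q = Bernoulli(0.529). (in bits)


KL = p*log2(p/q) + (1-p)*log2((1-p)/(1-q)) = 0.147*log2(0.147/0.529) + 0.853*log2(0.853/0.471) = 0.4593

0.4593 bits


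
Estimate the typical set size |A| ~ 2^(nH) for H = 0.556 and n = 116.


log2|A_typical| = nH = 116 * 0.556 = 64.496, so |A_typical| ~ 2^64.496 = 2.602e+19

2.602e+19


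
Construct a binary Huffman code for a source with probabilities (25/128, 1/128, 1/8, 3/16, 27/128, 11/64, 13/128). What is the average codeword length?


Huffman construction (repeatedly merge the two least-probable nodes; each merge adds 1 bit to every symbol beneath it): 1/128 + 13/128 = 7/64; 7/64 + 1/8 = 15/64; 11/64 + 3/16 = 23/64; 25/128 + 27/128 = 13/32; 15/64 + 23/64 = 19/32; 13/32 + 19/32 = 1. Resulting codeword lengths (in the order the probabilities were given): (2, 4, 3, 3, 2, 3, 4). L_avg = sum(p_i * l_i) = 25/128*2 + 1/128*4 + 1/8*3 + 3/16*3 + 27/128*2 + 11/64*3 + 13/128*4 = 173/64 = 2.7031

2.7031 bits


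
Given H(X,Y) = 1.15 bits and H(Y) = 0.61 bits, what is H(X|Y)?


H(X|Y) = H(X,Y) - H(Y) = 1.15 - 0.61 = 0.54

0.54 bits


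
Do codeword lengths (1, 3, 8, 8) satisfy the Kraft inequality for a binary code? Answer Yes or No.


Kraft sum = sum(2^(-l_i)) = 0.6328, need <= 1. Result: satisfied (a binary prefix-free code with these lengths exists)

Yes


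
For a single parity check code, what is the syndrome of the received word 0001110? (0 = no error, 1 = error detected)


Syndrome = XOR of all bits = 0 XOR 0 XOR 0 XOR 1 XOR 1 XOR 1 XOR 0 = 1

1


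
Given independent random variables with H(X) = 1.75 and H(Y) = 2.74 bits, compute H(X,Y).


For independent variables, H(X,Y) = H(X) + H(Y) = 1.75 + 2.74 = 4.49

4.49 bits


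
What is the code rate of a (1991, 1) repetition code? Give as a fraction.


Rate = k/n = 1/1991

1/1991


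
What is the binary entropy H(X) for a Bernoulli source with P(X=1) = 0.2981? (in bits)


H = -p*log2(p) - (1-p)*log2(1-p). -0.2981*log2(0.2981) = 0.520522; -0.7019*log2(0.7019) = 0.358434. H = 0.520522 + 0.358434 = 0.879

0.879 bits


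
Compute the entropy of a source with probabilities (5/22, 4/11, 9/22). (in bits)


H = -sum(p_i * log2(p_i)). Terms: -(5/22)*log2(5/22) = 0.485796; -(4/11)*log2(4/11) = 0.530702; -(9/22)*log2(9/22) = 0.527525. H = 0.485796 + 0.530702 + 0.527525 = 1.544

1.544 bits


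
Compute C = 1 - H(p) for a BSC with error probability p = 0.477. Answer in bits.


H(p) = -p*log2(p) - (1-p)*log2(1-p) = -0.477*log2(0.477) - 0.523*log2(0.523) = 0.509407 + 0.489066 = 0.9985. C = 1 - H(p) = 1 - 0.9985 = 0.0015

0.0015 bits


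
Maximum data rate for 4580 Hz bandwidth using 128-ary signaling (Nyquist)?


Rate = 2 * B * log2(M) = 2 * 4580 * 7.0 = 64120.0

64120.0 bps


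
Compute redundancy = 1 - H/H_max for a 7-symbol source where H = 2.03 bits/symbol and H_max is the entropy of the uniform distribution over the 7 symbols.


H_max = log2(K) = log2(7) = 2.8074 bits/symbol. Redundancy = 1 - H/H_max = 1 - 2.03/2.8074 = 1 - 0.7231 = 0.2769

0.2769


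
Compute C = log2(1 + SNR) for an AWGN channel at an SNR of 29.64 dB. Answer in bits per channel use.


SNR_linear = 10^(29.64/10) = 920.4496; C = log2(1 + SNR_linear) = log2(1 + 920.4496) = 9.8478

9.8478 bits/channel use


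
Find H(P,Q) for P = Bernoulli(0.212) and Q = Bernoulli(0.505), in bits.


H(P,Q) = -p*log2(q) - (1-p)*log2(1-q). -0.212*log2(0.505) = 0.208957; -0.788*log2(0.495) = 0.799426. H(P,Q) = 0.208957 + 0.799426 = 1.0084

1.0084 bits


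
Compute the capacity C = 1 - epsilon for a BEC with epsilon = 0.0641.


C = 1 - epsilon = 1 - 0.0641 = 0.9359

0.9359 bits


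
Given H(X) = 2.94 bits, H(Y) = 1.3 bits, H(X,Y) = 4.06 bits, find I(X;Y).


I(X;Y) = H(X) + H(Y) - H(X,Y) = 2.94 + 1.3 - 4.06 = 0.18

0.18 bits


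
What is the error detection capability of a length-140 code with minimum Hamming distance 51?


Detection capability = d_min - 1 = 51 - 1 = 50

50 errors


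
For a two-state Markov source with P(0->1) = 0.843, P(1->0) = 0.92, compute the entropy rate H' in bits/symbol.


Stationary distribution: pi_0 = p10/(p01+p10) = 0.5218, pi_1 = 0.4782. Entropy rate H' = pi_0*H(p01) + pi_1*H(p10) = 0.5218*0.6271 + 0.4782*0.4022 = 0.5195

0.5195 bits/symbol


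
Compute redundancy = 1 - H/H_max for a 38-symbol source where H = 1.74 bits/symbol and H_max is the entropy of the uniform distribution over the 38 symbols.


H_max = log2(K) = log2(38) = 5.2479 bits/symbol. Redundancy = 1 - H/H_max = 1 - 1.74/5.2479 = 1 - 0.3316 = 0.6684

0.6684


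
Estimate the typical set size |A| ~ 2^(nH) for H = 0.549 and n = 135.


log2|A_typical| = nH = 135 * 0.549 = 74.115, so |A_typical| ~ 2^74.115 = 2.046e+22

2.046e+22


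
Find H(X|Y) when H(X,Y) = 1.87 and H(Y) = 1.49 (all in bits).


H(X|Y) = H(X,Y) - H(Y) = 1.87 - 1.49 = 0.38

0.38 bits


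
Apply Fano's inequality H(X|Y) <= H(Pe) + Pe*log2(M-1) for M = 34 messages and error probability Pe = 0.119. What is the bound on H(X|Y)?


H(Pe) = -Pe*log2(Pe) - (1-Pe)*log2(1-Pe) = -0.119*log2(0.119) - 0.881*log2(0.881) = 0.365445 + 0.161035 = 0.5265. Pe*log2(M-1) = 0.119*log2(33) = 0.600283. Bound = H(Pe) + Pe*log2(M-1) = 0.365445 + 0.161035 + 0.600283 = 1.1268

1.1268 bits


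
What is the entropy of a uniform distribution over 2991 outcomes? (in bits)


H = log2(n) = log2(2991) = 11.5464

11.5464 bits


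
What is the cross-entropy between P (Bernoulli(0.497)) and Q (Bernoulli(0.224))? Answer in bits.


H(P,Q) = -p*log2(q) - (1-p)*log2(1-q). -0.497*log2(0.224) = 1.072739; -0.503*log2(0.776) = 0.184033. H(P,Q) = 1.072739 + 0.184033 = 1.2568

1.2568 bits


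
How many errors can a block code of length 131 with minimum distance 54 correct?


Correction capability = floor((d-1)/2) = floor((54-1)/2) = 26

26 errors


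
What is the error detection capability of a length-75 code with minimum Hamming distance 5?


Detection capability = d_min - 1 = 5 - 1 = 4

4 errors


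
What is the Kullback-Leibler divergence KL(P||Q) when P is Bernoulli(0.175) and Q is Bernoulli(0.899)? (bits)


KL = p*log2(p/q) + (1-p)*log2((1-p)/(1-q)) = 0.175*log2(0.175/0.899) + 0.825*log2(0.825/0.101) = 2.0866

2.0866 bits


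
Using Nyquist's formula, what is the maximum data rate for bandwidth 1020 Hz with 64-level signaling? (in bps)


Rate = 2 * B * log2(M) = 2 * 1020 * 6.0 = 12240.0

12240.0 bps


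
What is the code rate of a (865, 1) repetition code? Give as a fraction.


Rate = k/n = 1/865

1/865


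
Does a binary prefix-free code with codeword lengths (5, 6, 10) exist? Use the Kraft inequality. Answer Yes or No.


Kraft sum = sum(2^(-l_i)) = 0.0479, need <= 1. Result: satisfied (a binary prefix-free code with these lengths exists)

Yes


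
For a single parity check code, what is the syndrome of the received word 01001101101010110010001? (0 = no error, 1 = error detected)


Syndrome = XOR of all bits = 0 XOR 1 XOR 0 XOR 0 XOR 1 XOR 1 XOR 0 XOR 1 XOR 1 XOR 0 XOR 1 XOR 0 XOR 1 XOR 0 XOR 1 XOR 1 XOR 0 XOR 0 XOR 1 XOR 0 XOR 0 XOR 0 XOR 1 = 1

1


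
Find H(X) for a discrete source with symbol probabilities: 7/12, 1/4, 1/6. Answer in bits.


H = -sum(p_i * log2(p_i)). Terms: -(7/12)*log2(7/12) = 0.453604; -(1/4)*log2(1/4) = 0.500000; -(1/6)*log2(1/6) = 0.430827. H = 0.453604 + 0.500000 + 0.430827 = 1.3844

1.3844 bits


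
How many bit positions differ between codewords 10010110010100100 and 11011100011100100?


Count differing positions: . ^ . . ^ . ^ . . . ^ . . . . . . = 4 differences

4


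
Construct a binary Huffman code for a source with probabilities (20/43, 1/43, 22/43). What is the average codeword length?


Huffman construction (repeatedly merge the two least-probable nodes; each merge adds 1 bit to every symbol beneath it): 1/43 + 20/43 = 21/43; 21/43 + 22/43 = 1. Resulting codeword lengths (in the order the probabilities were given): (2, 2, 1). L_avg = sum(p_i * l_i) = 20/43*2 + 1/43*2 + 22/43*1 = 64/43 = 1.4884

1.4884 bits


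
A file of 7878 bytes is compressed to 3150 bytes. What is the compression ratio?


Ratio = original / compressed = 7878 / 3150 = 2.501

2.501


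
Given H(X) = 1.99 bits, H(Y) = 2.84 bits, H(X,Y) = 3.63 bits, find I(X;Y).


I(X;Y) = H(X) + H(Y) - H(X,Y) = 1.99 + 2.84 - 3.63 = 1.2

1.2 bits


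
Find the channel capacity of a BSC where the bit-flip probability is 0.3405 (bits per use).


H(p) = -p*log2(p) - (1-p)*log2(1-p) = -0.3405*log2(0.3405) - 0.6595*log2(0.6595) = 0.529230 + 0.396066 = 0.9253. C = 1 - H(p) = 1 - 0.9253 = 0.0747

0.0747 bits


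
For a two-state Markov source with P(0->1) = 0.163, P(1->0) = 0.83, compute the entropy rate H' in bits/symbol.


Stationary distribution: pi_0 = p10/(p01+p10) = 0.8359, pi_1 = 0.1641. Entropy rate H' = pi_0*H(p01) + pi_1*H(p10) = 0.8359*0.6414 + 0.1641*0.6577 = 0.6441

0.6441 bits/symbol


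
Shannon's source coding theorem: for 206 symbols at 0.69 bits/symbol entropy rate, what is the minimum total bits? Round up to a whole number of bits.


Minimum bits >= n * H = 206 * 0.69 = 142.14, rounded up to a whole number of bits = 143

143 bits


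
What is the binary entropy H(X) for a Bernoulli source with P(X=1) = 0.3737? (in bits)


H = -p*log2(p) - (1-p)*log2(1-p). -0.3737*log2(0.3737) = 0.530672; -0.6263*log2(0.6263) = 0.422799. H = 0.530672 + 0.422799 = 0.9535

0.9535 bits


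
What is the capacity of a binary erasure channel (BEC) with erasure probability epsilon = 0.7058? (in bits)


C = 1 - epsilon = 1 - 0.7058 = 0.2942

0.2942 bits


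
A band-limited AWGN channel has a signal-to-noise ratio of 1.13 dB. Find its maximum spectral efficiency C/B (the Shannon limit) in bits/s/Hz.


SNR_linear = 10^(1.13/10) = 1.2972; C/B = log2(1 + SNR_linear) = log2(1 + 1.2972) = 1.1999

1.1999 bits/s/Hz


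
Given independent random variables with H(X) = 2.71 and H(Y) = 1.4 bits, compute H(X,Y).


For independent variables, H(X,Y) = H(X) + H(Y) = 2.71 + 1.4 = 4.11

4.11 bits


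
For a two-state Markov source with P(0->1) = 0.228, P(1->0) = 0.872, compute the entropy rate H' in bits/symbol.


Stationary distribution: pi_0 = p10/(p01+p10) = 0.7927, pi_1 = 0.2073. Entropy rate H' = pi_0*H(p01) + pi_1*H(p10) = 0.7927*0.7745 + 0.2073*0.5519 = 0.7284

0.7284 bits/symbol


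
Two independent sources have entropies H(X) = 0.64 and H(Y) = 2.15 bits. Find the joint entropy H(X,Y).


For independent variables, H(X,Y) = H(X) + H(Y) = 0.64 + 2.15 = 2.79

2.79 bits


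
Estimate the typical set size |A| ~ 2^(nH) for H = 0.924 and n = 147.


log2|A_typical| = nH = 147 * 0.924 = 135.828, so |A_typical| ~ 2^135.828 = 7.732e+40

7.732e+40


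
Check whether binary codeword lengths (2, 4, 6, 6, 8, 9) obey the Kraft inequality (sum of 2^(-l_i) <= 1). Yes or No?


Kraft sum = sum(2^(-l_i)) = 0.3496, need <= 1. Result: satisfied (a binary prefix-free code with these lengths exists)

Yes


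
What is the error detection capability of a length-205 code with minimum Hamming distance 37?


Detection capability = d_min - 1 = 37 - 1 = 36

36 errors


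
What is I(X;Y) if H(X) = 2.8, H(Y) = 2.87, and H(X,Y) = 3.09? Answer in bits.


I(X;Y) = H(X) + H(Y) - H(X,Y) = 2.8 + 2.87 - 3.09 = 2.58

2.58 bits


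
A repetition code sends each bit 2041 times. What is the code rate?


Rate = k/n = 1/2041

1/2041


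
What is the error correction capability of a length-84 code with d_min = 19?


Correction capability = floor((d-1)/2) = floor((19-1)/2) = 9

9 errors


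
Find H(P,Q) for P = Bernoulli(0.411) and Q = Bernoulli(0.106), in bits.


H(P,Q) = -p*log2(q) - (1-p)*log2(1-q). -0.411*log2(0.106) = 1.330762; -0.589*log2(0.894) = 0.095214. H(P,Q) = 1.330762 + 0.095214 = 1.426

1.426 bits


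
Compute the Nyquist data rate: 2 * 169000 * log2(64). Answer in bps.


Rate = 2 * B * log2(M) = 2 * 169000 * 6.0 = 2028000.0

2028000.0 bps


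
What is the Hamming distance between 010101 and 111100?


Count differing positions: ^ . ^ . . ^ = 3 differences

3


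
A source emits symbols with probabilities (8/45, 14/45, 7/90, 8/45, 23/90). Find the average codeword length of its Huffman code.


Huffman construction (repeatedly merge the two least-probable nodes; each merge adds 1 bit to every symbol beneath it): 7/90 + 8/45 = 23/90; 8/45 + 23/90 = 13/30; 23/90 + 14/45 = 17/30; 13/30 + 17/30 = 1. Resulting codeword lengths (in the order the probabilities were given): (3, 2, 3, 2, 2). L_avg = sum(p_i * l_i) = 8/45*3 + 14/45*2 + 7/90*3 + 8/45*2 + 23/90*2 = 203/90 = 2.2556

2.2556 bits


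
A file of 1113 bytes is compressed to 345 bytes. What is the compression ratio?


Ratio = original / compressed = 1113 / 345 = 3.2261

3.2261


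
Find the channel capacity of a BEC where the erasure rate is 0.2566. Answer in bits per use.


C = 1 - epsilon = 1 - 0.2566 = 0.7434

0.7434 bits


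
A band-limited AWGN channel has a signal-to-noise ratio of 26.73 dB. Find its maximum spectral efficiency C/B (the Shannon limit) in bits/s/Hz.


SNR_linear = 10^(26.73/10) = 470.9773; C/B = log2(1 + SNR_linear) = log2(1 + 470.9773) = 8.8826

8.8826 bits/s/Hz


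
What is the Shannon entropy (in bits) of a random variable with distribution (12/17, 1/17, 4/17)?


H = -sum(p_i * log2(p_i)). Terms: -(12/17)*log2(12/17) = 0.354706; -(1/17)*log2(1/17) = 0.240439; -(4/17)*log2(4/17) = 0.491168. H = 0.354706 + 0.240439 + 0.491168 = 1.0863

1.0863 bits


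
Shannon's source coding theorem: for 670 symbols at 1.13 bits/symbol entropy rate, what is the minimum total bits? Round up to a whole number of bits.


Minimum bits >= n * H = 670 * 1.13 = 757.1, rounded up to a whole number of bits = 758

758 bits


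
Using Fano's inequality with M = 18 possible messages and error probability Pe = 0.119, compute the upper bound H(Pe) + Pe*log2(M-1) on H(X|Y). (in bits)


H(Pe) = -Pe*log2(Pe) - (1-Pe)*log2(1-Pe) = -0.119*log2(0.119) - 0.881*log2(0.881) = 0.365445 + 0.161035 = 0.5265. Pe*log2(M-1) = 0.119*log2(17) = 0.486408. Bound = H(Pe) + Pe*log2(M-1) = 0.365445 + 0.161035 + 0.486408 = 1.0129

1.0129 bits


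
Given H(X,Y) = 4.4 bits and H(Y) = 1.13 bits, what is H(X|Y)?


H(X|Y) = H(X,Y) - H(Y) = 4.4 - 1.13 = 3.27

3.27 bits


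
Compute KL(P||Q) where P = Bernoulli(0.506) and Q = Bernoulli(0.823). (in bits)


KL = p*log2(p/q) + (1-p)*log2((1-p)/(1-q)) = 0.506*log2(0.506/0.823) + 0.494*log2(0.494/0.177) = 0.3764

0.3764 bits


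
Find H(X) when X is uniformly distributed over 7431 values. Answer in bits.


H = log2(n) = log2(7431) = 12.8593

12.8593 bits


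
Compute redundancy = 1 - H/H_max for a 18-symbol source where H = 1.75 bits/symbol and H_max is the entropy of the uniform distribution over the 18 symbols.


H_max = log2(K) = log2(18) = 4.1699 bits/symbol. Redundancy = 1 - H/H_max = 1 - 1.75/4.1699 = 1 - 0.4197 = 0.5803

0.5803


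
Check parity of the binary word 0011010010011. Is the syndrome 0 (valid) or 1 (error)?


Syndrome = XOR of all bits = 0 XOR 0 XOR 1 XOR 1 XOR 0 XOR 1 XOR 0 XOR 0 XOR 1 XOR 0 XOR 0 XOR 1 XOR 1 = 0

0


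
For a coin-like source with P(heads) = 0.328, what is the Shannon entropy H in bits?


H = -p*log2(p) - (1-p)*log2(1-p). -0.328*log2(0.328) = 0.527500; -0.672*log2(0.672) = 0.385370. H = 0.527500 + 0.385370 = 0.9129

0.9129 bits


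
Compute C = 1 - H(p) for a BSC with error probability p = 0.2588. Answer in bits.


H(p) = -p*log2(p) - (1-p)*log2(1-p) = -0.2588*log2(0.2588) - 0.7412*log2(0.7412) = 0.504683 + 0.320247 = 0.8249. C = 1 - H(p) = 1 - 0.8249 = 0.1751

0.1751 bits


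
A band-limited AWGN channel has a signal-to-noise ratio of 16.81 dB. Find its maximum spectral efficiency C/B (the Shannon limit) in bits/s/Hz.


SNR_linear = 10^(16.81/10) = 47.9733; C/B = log2(1 + SNR_linear) = log2(1 + 47.9733) = 5.6139

5.6139 bits/s/Hz


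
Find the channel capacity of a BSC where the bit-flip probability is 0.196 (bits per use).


H(p) = -p*log2(p) - (1-p)*log2(1-p) = -0.196*log2(0.196) - 0.804*log2(0.804) = 0.460811 + 0.253045 = 0.7139. C = 1 - H(p) = 1 - 0.7139 = 0.2861

0.2861 bits


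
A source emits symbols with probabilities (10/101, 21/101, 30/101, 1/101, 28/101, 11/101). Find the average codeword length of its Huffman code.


Huffman construction (repeatedly merge the two least-probable nodes; each merge adds 1 bit to every symbol beneath it): 1/101 + 10/101 = 11/101; 11/101 + 11/101 = 22/101; 21/101 + 22/101 = 43/101; 28/101 + 30/101 = 58/101; 43/101 + 58/101 = 1. Resulting codeword lengths (in the order the probabilities were given): (4, 2, 2, 4, 2, 3). L_avg = sum(p_i * l_i) = 10/101*4 + 21/101*2 + 30/101*2 + 1/101*4 + 28/101*2 + 11/101*3 = 235/101 = 2.3267

2.3267 bits


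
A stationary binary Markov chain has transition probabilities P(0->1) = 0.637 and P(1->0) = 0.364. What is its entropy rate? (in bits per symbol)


Stationary distribution: pi_0 = p10/(p01+p10) = 0.3636, pi_1 = 0.6364. Entropy rate H' = pi_0*H(p01) + pi_1*H(p10) = 0.3636*0.9451 + 0.6364*0.946 = 0.9457

0.9457 bits/symbol


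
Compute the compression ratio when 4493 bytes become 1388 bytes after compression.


Ratio = original / compressed = 4493 / 1388 = 3.237

3.237


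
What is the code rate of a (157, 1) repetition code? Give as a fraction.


Rate = k/n = 1/157

1/157


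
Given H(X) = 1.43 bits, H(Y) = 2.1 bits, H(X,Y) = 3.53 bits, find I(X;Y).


I(X;Y) = H(X) + H(Y) - H(X,Y) = 1.43 + 2.1 - 3.53 = 0.0

0.0 bits


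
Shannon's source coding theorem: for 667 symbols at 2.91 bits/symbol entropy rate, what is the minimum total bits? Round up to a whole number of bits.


Minimum bits >= n * H = 667 * 2.91 = 1940.97, rounded up to a whole number of bits = 1941

1941 bits


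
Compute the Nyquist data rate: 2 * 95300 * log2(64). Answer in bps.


Rate = 2 * B * log2(M) = 2 * 95300 * 6.0 = 1143600.0

1143600.0 bps


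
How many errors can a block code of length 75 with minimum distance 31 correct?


Correction capability = floor((d-1)/2) = floor((31-1)/2) = 15

15 errors


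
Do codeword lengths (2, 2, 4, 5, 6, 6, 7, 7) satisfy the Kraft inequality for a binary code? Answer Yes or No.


Kraft sum = sum(2^(-l_i)) = 0.6406, need <= 1. Result: satisfied (a binary prefix-free code with these lengths exists)

Yes


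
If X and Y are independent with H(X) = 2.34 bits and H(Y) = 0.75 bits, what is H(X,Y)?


For independent variables, H(X,Y) = H(X) + H(Y) = 2.34 + 0.75 = 3.09

3.09 bits


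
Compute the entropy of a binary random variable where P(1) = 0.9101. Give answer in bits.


H = -p*log2(p) - (1-p)*log2(1-p). -0.9101*log2(0.9101) = 0.123685; -0.0899*log2(0.0899) = 0.312451. H = 0.123685 + 0.312451 = 0.4361

0.4361 bits


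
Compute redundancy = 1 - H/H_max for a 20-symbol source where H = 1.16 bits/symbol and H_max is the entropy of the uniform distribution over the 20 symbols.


H_max = log2(K) = log2(20) = 4.3219 bits/symbol. Redundancy = 1 - H/H_max = 1 - 1.16/4.3219 = 1 - 0.2684 = 0.7316

0.7316


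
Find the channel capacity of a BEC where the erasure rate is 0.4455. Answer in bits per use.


C = 1 - epsilon = 1 - 0.4455 = 0.5545

0.5545 bits


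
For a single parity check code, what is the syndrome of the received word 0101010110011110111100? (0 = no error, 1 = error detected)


Syndrome = XOR of all bits = 0 XOR 1 XOR 0 XOR 1 XOR 0 XOR 1 XOR 0 XOR 1 XOR 1 XOR 0 XOR 0 XOR 1 XOR 1 XOR 1 XOR 1 XOR 0 XOR 1 XOR 1 XOR 1 XOR 1 XOR 0 XOR 0 = 1

1


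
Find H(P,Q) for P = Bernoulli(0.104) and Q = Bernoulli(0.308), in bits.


H(P,Q) = -p*log2(q) - (1-p)*log2(1-q). -0.104*log2(0.308) = 0.176696; -0.896*log2(0.692) = 0.475916. H(P,Q) = 0.176696 + 0.475916 = 0.6526

0.6526 bits


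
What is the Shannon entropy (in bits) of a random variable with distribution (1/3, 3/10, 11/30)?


H = -sum(p_i * log2(p_i)). Terms: -(1/3)*log2(1/3) = 0.528321; -(3/10)*log2(3/10) = 0.521090; -(11/30)*log2(11/30) = 0.530735. H = 0.528321 + 0.521090 + 0.530735 = 1.5801

1.5801 bits


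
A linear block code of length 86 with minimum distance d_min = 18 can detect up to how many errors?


Detection capability = d_min - 1 = 18 - 1 = 17

17 errors


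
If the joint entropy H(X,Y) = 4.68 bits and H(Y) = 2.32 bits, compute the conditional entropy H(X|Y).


H(X|Y) = H(X,Y) - H(Y) = 4.68 - 2.32 = 2.36

2.36 bits


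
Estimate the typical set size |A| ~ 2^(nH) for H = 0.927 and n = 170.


log2|A_typical| = nH = 170 * 0.927 = 157.59, so |A_typical| ~ 2^157.59 = 2.750e+47

2.750e+47


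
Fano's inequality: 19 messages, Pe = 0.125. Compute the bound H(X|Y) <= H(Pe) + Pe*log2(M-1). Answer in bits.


H(Pe) = -Pe*log2(Pe) - (1-Pe)*log2(1-Pe) = -0.125*log2(0.125) - 0.875*log2(0.875) = 0.375000 + 0.168564 = 0.5436. Pe*log2(M-1) = 0.125*log2(18) = 0.521241. Bound = H(Pe) + Pe*log2(M-1) = 0.375000 + 0.168564 + 0.521241 = 1.0648

1.0648 bits


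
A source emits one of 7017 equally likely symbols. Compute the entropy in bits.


H = log2(n) = log2(7017) = 12.7766

12.7766 bits


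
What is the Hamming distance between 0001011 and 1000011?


Count differing positions: ^ . . ^ . . . = 2 differences

2


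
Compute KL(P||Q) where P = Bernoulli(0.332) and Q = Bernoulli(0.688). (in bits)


KL = p*log2(p/q) + (1-p)*log2((1-p)/(1-q)) = 0.332*log2(0.332/0.688) + 0.668*log2(0.668/0.312) = 0.3847

0.3847 bits


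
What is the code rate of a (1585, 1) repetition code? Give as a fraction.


Rate = k/n = 1/1585

1/1585


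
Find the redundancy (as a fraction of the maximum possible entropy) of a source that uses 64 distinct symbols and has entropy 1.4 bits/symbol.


H_max = log2(K) = log2(64) = 6.0 bits/symbol. Redundancy = 1 - H/H_max = 1 - 1.4/6.0 = 1 - 0.2333 = 0.7667

0.7667


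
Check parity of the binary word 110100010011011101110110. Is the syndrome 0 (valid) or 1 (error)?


Syndrome = XOR of all bits = 1 XOR 1 XOR 0 XOR 1 XOR 0 XOR 0 XOR 0 XOR 1 XOR 0 XOR 0 XOR 1 XOR 1 XOR 0 XOR 1 XOR 1 XOR 1 XOR 0 XOR 1 XOR 1 XOR 1 XOR 0 XOR 1 XOR 1 XOR 0 = 0

0


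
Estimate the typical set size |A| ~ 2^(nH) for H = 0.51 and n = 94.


log2|A_typical| = nH = 94 * 0.51 = 47.94, so |A_typical| ~ 2^47.94 = 2.700e+14

2.700e+14


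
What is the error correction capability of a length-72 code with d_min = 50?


Correction capability = floor((d-1)/2) = floor((50-1)/2) = 24

24 errors


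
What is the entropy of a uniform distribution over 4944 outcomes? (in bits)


H = log2(n) = log2(4944) = 12.2715

12.2715 bits


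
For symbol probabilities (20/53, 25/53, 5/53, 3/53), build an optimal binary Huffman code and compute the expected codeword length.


Huffman construction (repeatedly merge the two least-probable nodes; each merge adds 1 bit to every symbol beneath it): 3/53 + 5/53 = 8/53; 8/53 + 20/53 = 28/53; 25/53 + 28/53 = 1. Resulting codeword lengths (in the order the probabilities were given): (2, 1, 3, 3). L_avg = sum(p_i * l_i) = 20/53*2 + 25/53*1 + 5/53*3 + 3/53*3 = 89/53 = 1.6792

1.6792 bits


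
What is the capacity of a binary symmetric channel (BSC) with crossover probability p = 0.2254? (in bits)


H(p) = -p*log2(p) - (1-p)*log2(1-p) = -0.2254*log2(0.2254) - 0.7746*log2(0.7746) = 0.484484 + 0.285422 = 0.7699. C = 1 - H(p) = 1 - 0.7699 = 0.2301

0.2301 bits


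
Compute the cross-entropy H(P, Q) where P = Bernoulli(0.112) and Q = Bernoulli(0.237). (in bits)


H(P,Q) = -p*log2(q) - (1-p)*log2(1-q). -0.112*log2(0.237) = 0.232629; -0.888*log2(0.763) = 0.346538. H(P,Q) = 0.232629 + 0.346538 = 0.5792

0.5792 bits


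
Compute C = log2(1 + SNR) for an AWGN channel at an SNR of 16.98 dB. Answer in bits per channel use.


SNR_linear = 10^(16.98/10) = 49.8884; C = log2(1 + SNR_linear) = log2(1 + 49.8884) = 5.6693

5.6693 bits/channel use


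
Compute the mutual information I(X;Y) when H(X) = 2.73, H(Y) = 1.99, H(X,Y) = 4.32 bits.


I(X;Y) = H(X) + H(Y) - H(X,Y) = 2.73 + 1.99 - 4.32 = 0.4

0.4 bits


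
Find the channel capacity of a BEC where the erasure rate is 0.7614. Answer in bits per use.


C = 1 - epsilon = 1 - 0.7614 = 0.2386

0.2386 bits


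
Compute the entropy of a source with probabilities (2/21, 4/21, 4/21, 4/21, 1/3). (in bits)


H = -sum(p_i * log2(p_i)). Terms: -(2/21)*log2(2/21) = 0.323078; -(4/21)*log2(4/21) = 0.455680; -(4/21)*log2(4/21) = 0.455680; -(4/21)*log2(4/21) = 0.455680; -(1/3)*log2(1/3) = 0.528321. H = 0.323078 + 0.455680 + 0.455680 + 0.455680 + 0.528321 = 2.2184

2.2184 bits


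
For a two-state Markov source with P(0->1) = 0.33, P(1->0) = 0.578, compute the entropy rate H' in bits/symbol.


Stationary distribution: pi_0 = p10/(p01+p10) = 0.6366, pi_1 = 0.3634. Entropy rate H' = pi_0*H(p01) + pi_1*H(p10) = 0.6366*0.9149 + 0.3634*0.9824 = 0.9394

0.9394 bits/symbol


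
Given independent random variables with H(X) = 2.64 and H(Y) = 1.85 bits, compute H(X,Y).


For independent variables, H(X,Y) = H(X) + H(Y) = 2.64 + 1.85 = 4.49

4.49 bits


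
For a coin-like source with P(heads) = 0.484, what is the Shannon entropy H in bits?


H = -p*log2(p) - (1-p)*log2(1-p). -0.484*log2(0.484) = 0.506710; -0.516*log2(0.516) = 0.492551. H = 0.506710 + 0.492551 = 0.9993

0.9993 bits


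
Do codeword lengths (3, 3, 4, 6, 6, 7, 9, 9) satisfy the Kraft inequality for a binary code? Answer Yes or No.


Kraft sum = sum(2^(-l_i)) = 0.3555, need <= 1. Result: satisfied (a binary prefix-free code with these lengths exists)

Yes


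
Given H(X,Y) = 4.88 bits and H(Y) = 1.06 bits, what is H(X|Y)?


H(X|Y) = H(X,Y) - H(Y) = 4.88 - 1.06 = 3.82

3.82 bits


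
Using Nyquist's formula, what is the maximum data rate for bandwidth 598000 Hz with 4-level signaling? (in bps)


Rate = 2 * B * log2(M) = 2 * 598000 * 2.0 = 2392000.0

2392000.0 bps


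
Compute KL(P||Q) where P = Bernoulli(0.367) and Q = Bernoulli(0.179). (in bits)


KL = p*log2(p/q) + (1-p)*log2((1-p)/(1-q)) = 0.367*log2(0.367/0.179) + 0.633*log2(0.633/0.821) = 0.1427

0.1427 bits


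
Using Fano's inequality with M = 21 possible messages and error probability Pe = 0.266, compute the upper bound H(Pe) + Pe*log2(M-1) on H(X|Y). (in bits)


H(Pe) = -Pe*log2(Pe) - (1-Pe)*log2(1-Pe) = -0.266*log2(0.266) - 0.734*log2(0.734) = 0.508193 + 0.327473 = 0.8357. Pe*log2(M-1) = 0.266*log2(20) = 1.149633. Bound = H(Pe) + Pe*log2(M-1) = 0.508193 + 0.327473 + 1.149633 = 1.9853

1.9853 bits


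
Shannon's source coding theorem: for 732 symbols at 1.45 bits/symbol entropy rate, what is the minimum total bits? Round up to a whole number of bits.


Minimum bits >= n * H = 732 * 1.45 = 1061.4, rounded up to a whole number of bits = 1062

1062 bits


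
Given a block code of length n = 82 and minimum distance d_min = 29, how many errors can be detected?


Detection capability = d_min - 1 = 29 - 1 = 28

28 errors


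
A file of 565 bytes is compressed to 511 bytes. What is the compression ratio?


Ratio = original / compressed = 565 / 511 = 1.1057

1.1057


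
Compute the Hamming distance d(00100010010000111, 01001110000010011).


Count differing positions: . ^ ^ . ^ ^ . . . ^ . . ^ . ^ . . = 7 differences

7


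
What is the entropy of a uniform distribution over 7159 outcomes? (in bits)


H = log2(n) = log2(7159) = 12.8055

12.8055 bits


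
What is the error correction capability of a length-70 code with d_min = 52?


Correction capability = floor((d-1)/2) = floor((52-1)/2) = 25

25 errors


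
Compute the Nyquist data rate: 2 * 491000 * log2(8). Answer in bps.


Rate = 2 * B * log2(M) = 2 * 491000 * 3.0 = 2946000.0

2946000.0 bps


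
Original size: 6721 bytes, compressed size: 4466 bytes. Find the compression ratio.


Ratio = original / compressed = 6721 / 4466 = 1.5049

1.5049


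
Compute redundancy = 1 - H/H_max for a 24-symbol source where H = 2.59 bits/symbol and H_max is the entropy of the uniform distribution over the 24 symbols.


H_max = log2(K) = log2(24) = 4.585 bits/symbol. Redundancy = 1 - H/H_max = 1 - 2.59/4.585 = 1 - 0.5649 = 0.4351

0.4351


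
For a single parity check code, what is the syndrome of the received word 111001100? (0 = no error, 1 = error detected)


Syndrome = XOR of all bits = 1 XOR 1 XOR 1 XOR 0 XOR 0 XOR 1 XOR 1 XOR 0 XOR 0 = 1

1


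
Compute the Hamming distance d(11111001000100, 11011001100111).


Count differing positions: . . ^ . . . . . ^ . . . ^ ^ = 4 differences

4


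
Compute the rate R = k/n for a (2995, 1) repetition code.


Rate = k/n = 1/2995

1/2995


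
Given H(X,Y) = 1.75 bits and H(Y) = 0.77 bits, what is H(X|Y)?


H(X|Y) = H(X,Y) - H(Y) = 1.75 - 0.77 = 0.98

0.98 bits


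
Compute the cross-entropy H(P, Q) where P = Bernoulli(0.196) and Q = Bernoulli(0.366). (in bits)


H(P,Q) = -p*log2(q) - (1-p)*log2(1-q). -0.196*log2(0.366) = 0.284217; -0.804*log2(0.634) = 0.528586. H(P,Q) = 0.284217 + 0.528586 = 0.8128

0.8128 bits


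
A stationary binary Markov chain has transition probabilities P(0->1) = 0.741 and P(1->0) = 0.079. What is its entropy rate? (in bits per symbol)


Stationary distribution: pi_0 = p10/(p01+p10) = 0.0963, pi_1 = 0.9037. Entropy rate H' = pi_0*H(p01) + pi_1*H(p10) = 0.0963*0.8252 + 0.9037*0.3986 = 0.4397

0.4397 bits/symbol


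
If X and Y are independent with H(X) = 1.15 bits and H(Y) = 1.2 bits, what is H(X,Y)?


For independent variables, H(X,Y) = H(X) + H(Y) = 1.15 + 1.2 = 2.35

2.35 bits


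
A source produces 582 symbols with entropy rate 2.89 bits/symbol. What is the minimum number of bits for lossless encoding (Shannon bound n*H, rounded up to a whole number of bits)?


Minimum bits >= n * H = 582 * 2.89 = 1681.98, rounded up to a whole number of bits = 1682

1682 bits


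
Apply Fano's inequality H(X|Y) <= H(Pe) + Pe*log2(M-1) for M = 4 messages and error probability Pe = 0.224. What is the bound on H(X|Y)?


H(Pe) = -Pe*log2(Pe) - (1-Pe)*log2(1-Pe) = -0.224*log2(0.224) - 0.776*log2(0.776) = 0.483488 + 0.283916 = 0.7674. Pe*log2(M-1) = 0.224*log2(3) = 0.355032. Bound = H(Pe) + Pe*log2(M-1) = 0.483488 + 0.283916 + 0.355032 = 1.1224

1.1224 bits


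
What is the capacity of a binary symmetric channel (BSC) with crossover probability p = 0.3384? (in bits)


H(p) = -p*log2(p) - (1-p)*log2(1-p) = -0.3384*log2(0.3384) - 0.6616*log2(0.6616) = 0.528986 + 0.394293 = 0.9233. C = 1 - H(p) = 1 - 0.9233 = 0.0767

0.0767 bits


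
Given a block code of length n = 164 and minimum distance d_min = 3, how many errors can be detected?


Detection capability = d_min - 1 = 3 - 1 = 2

2 errors


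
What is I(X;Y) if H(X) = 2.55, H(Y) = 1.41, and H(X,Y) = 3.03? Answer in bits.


I(X;Y) = H(X) + H(Y) - H(X,Y) = 2.55 + 1.41 - 3.03 = 0.93

0.93 bits


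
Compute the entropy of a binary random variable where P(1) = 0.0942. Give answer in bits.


H = -p*log2(p) - (1-p)*log2(1-p). -0.0942*log2(0.0942) = 0.321046; -0.9058*log2(0.9058) = 0.129290. H = 0.321046 + 0.129290 = 0.4503

0.4503 bits


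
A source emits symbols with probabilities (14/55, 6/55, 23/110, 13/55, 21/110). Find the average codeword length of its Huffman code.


Huffman construction (repeatedly merge the two least-probable nodes; each merge adds 1 bit to every symbol beneath it): 6/55 + 21/110 = 3/10; 23/110 + 13/55 = 49/110; 14/55 + 3/10 = 61/110; 49/110 + 61/110 = 1. Resulting codeword lengths (in the order the probabilities were given): (2, 3, 2, 2, 3). L_avg = sum(p_i * l_i) = 14/55*2 + 6/55*3 + 23/110*2 + 13/55*2 + 21/110*3 = 23/10 = 2.3

2.3 bits


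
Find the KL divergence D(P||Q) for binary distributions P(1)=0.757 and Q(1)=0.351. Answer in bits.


KL = p*log2(p/q) + (1-p)*log2((1-p)/(1-q)) = 0.757*log2(0.757/0.351) + 0.243*log2(0.243/0.649) = 0.495

0.495 bits


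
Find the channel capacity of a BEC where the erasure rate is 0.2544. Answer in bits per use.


C = 1 - epsilon = 1 - 0.2544 = 0.7456

0.7456 bits


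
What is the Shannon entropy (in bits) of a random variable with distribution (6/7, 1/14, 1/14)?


H = -sum(p_i * log2(p_i)). Terms: -(6/7)*log2(6/7) = 0.190622; -(1/14)*log2(1/14) = 0.271954; -(1/14)*log2(1/14) = 0.271954. H = 0.190622 + 0.271954 + 0.271954 = 0.7345

0.7345 bits


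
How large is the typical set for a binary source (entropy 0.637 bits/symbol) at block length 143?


log2|A_typical| = nH = 143 * 0.637 = 91.091, so |A_typical| ~ 2^91.091 = 2.637e+27

2.637e+27


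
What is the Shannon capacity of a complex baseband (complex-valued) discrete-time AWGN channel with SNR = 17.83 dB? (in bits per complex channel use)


SNR_linear = 10^(17.83/10) = 60.6736; C = log2(1 + SNR_linear) = log2(1 + 60.6736) = 5.9466

5.9466 bits/channel use


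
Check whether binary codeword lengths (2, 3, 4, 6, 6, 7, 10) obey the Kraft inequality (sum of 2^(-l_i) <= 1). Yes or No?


Kraft sum = sum(2^(-l_i)) = 0.4775, need <= 1. Result: satisfied (a binary prefix-free code with these lengths exists)

Yes


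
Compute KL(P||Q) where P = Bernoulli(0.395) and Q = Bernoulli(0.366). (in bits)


KL = p*log2(p/q) + (1-p)*log2((1-p)/(1-q)) = 0.395*log2(0.395/0.366) + 0.605*log2(0.605/0.634) = 0.0026

0.0026 bits


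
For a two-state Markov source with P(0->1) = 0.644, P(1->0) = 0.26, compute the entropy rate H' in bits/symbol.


Stationary distribution: pi_0 = p10/(p01+p10) = 0.2876, pi_1 = 0.7124. Entropy rate H' = pi_0*H(p01) + pi_1*H(p10) = 0.2876*0.9393 + 0.7124*0.8267 = 0.8591

0.8591 bits/symbol


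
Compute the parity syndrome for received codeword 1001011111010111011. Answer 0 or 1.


Syndrome = XOR of all bits = 1 XOR 0 XOR 0 XOR 1 XOR 0 XOR 1 XOR 1 XOR 1 XOR 1 XOR 1 XOR 0 XOR 1 XOR 0 XOR 1 XOR 1 XOR 1 XOR 0 XOR 1 XOR 1 = 1

1


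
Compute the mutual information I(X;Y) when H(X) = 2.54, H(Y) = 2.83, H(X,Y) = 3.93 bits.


I(X;Y) = H(X) + H(Y) - H(X,Y) = 2.54 + 2.83 - 3.93 = 1.44

1.44 bits


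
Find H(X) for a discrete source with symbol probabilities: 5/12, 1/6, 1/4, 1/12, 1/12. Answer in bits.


H = -sum(p_i * log2(p_i)). Terms: -(5/12)*log2(5/12) = 0.526264; -(1/6)*log2(1/6) = 0.430827; -(1/4)*log2(1/4) = 0.500000; -(1/12)*log2(1/12) = 0.298747; -(1/12)*log2(1/12) = 0.298747. H = 0.526264 + 0.430827 + 0.500000 + 0.298747 + 0.298747 = 2.0546

2.0546 bits


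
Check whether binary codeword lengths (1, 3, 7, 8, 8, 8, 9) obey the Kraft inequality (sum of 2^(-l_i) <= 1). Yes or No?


Kraft sum = sum(2^(-l_i)) = 0.6465, need <= 1. Result: satisfied (a binary prefix-free code with these lengths exists)

Yes


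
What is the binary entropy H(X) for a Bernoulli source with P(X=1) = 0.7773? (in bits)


H = -p*log2(p) - (1-p)*log2(1-p). -0.7773*log2(0.7773) = 0.282515; -0.2227*log2(0.2227) = 0.482552. H = 0.282515 + 0.482552 = 0.7651

0.7651 bits


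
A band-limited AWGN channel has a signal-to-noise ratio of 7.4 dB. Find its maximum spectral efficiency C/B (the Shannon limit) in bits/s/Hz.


SNR_linear = 10^(7.4/10) = 5.4954; C/B = log2(1 + SNR_linear) = log2(1 + 5.4954) = 2.6994

2.6994 bits/s/Hz


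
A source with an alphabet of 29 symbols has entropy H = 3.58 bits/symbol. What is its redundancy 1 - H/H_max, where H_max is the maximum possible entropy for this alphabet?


H_max = log2(K) = log2(29) = 4.858 bits/symbol. Redundancy = 1 - H/H_max = 1 - 3.58/4.858 = 1 - 0.7369 = 0.2631

0.2631


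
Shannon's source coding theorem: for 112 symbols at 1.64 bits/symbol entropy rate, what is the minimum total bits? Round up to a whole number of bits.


Minimum bits >= n * H = 112 * 1.64 = 183.68, rounded up to a whole number of bits = 184

184 bits


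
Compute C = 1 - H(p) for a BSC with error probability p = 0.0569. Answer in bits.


H(p) = -p*log2(p) - (1-p)*log2(1-p) = -0.0569*log2(0.0569) - 0.9431*log2(0.9431) = 0.235306 + 0.079708 = 0.315. C = 1 - H(p) = 1 - 0.315 = 0.685

0.685 bits


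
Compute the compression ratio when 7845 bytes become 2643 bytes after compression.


Ratio = original / compressed = 7845 / 2643 = 2.9682

2.9682


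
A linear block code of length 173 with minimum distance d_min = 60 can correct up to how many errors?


Correction capability = floor((d-1)/2) = floor((60-1)/2) = 29

29 errors


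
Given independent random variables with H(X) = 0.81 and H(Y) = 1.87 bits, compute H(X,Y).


For independent variables, H(X,Y) = H(X) + H(Y) = 0.81 + 1.87 = 2.68

2.68 bits


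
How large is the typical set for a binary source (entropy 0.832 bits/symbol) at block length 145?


log2|A_typical| = nH = 145 * 0.832 = 120.64, so |A_typical| ~ 2^120.64 = 2.071e+36

2.071e+36


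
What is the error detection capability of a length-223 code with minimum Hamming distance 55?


Detection capability = d_min - 1 = 55 - 1 = 54

54 errors


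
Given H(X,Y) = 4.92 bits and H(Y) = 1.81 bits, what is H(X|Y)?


H(X|Y) = H(X,Y) - H(Y) = 4.92 - 1.81 = 3.11

3.11 bits


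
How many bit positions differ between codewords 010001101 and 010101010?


Count differing positions: . . . ^ . . ^ ^ ^ = 4 differences

4


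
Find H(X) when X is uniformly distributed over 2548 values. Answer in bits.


H = log2(n) = log2(2548) = 11.3151

11.3151 bits


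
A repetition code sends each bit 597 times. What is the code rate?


Rate = k/n = 1/597

1/597


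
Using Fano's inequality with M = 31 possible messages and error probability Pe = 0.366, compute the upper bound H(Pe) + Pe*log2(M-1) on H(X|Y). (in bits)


H(Pe) = -Pe*log2(Pe) - (1-Pe)*log2(1-Pe) = -0.366*log2(0.366) - 0.634*log2(0.634) = 0.530731 + 0.416820 = 0.9476. Pe*log2(M-1) = 0.366*log2(30) = 1.795922. Bound = H(Pe) + Pe*log2(M-1) = 0.530731 + 0.416820 + 1.795922 = 2.7435

2.7435 bits


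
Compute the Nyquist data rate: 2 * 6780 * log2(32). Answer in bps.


Rate = 2 * B * log2(M) = 2 * 6780 * 5.0 = 67800.0

67800.0 bps


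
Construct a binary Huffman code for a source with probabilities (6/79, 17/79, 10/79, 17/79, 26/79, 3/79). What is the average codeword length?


Huffman construction (repeatedly merge the two least-probable nodes; each merge adds 1 bit to every symbol beneath it): 3/79 + 6/79 = 9/79; 9/79 + 10/79 = 19/79; 17/79 + 17/79 = 34/79; 19/79 + 26/79 = 45/79; 34/79 + 45/79 = 1. Resulting codeword lengths (in the order the probabilities were given): (4, 2, 3, 2, 2, 4). L_avg = sum(p_i * l_i) = 6/79*4 + 17/79*2 + 10/79*3 + 17/79*2 + 26/79*2 + 3/79*4 = 186/79 = 2.3544

2.3544 bits
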